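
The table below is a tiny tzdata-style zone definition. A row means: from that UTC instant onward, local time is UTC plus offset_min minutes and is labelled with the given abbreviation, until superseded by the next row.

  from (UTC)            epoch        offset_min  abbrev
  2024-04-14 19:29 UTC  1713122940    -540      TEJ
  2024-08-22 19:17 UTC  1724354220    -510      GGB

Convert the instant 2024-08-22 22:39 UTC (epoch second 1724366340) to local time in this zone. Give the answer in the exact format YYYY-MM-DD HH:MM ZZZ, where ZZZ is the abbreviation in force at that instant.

Query: 2024-08-22 22:39 UTC
Rule 2/2 (GGB, -08:30): 2024-08-22 19:17 UTC ≤ query < +∞
22·60 + 39 - 510 = 849 min
849 = 0·1440 + 849; 849 = 14·60 + 9 → 14:09, same day
→ 2024-08-22 14:09 GGB

2024-08-22 14:09 GGB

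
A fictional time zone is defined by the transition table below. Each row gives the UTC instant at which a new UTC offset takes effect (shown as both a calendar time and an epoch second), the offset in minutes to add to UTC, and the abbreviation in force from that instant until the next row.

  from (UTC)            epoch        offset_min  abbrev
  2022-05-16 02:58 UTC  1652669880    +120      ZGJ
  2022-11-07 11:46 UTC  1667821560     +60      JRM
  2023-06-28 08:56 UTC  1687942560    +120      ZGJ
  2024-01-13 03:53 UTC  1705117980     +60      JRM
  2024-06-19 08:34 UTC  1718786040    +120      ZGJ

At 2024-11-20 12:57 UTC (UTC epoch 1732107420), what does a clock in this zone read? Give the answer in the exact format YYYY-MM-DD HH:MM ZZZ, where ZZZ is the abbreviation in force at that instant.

Query: 2024-11-20 12:57 UTC
Rule 5/5 (ZGJ, +02:00): 2024-06-19 08:34 UTC ≤ query < +∞
12·60 + 57 + 120 = 897 min
897 = 0·1440 + 897; 897 = 14·60 + 57 → 14:57, same day
→ 2024-11-20 14:57 ZGJ

2024-11-20 14:57 ZGJ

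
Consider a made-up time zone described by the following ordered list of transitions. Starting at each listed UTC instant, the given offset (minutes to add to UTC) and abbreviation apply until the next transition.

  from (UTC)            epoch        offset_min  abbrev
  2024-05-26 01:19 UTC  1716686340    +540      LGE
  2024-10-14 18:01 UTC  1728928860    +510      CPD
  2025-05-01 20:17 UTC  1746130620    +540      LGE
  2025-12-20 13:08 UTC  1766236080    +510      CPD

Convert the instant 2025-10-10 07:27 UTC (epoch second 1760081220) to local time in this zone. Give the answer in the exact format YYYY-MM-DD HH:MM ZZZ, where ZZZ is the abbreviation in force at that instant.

2025-10-10 16:27 LGE

Query: 2025-10-10 07:27 UTC
Rule 3/4 (LGE, +09:00): 2025-05-01 20:17 UTC ≤ query < 2025-12-20 13:08 UTC
7·60 + 27 + 540 = 987 min
987 = 0·1440 + 987; 987 = 16·60 + 27 → 16:27, same day
→ 2025-10-10 16:27 LGE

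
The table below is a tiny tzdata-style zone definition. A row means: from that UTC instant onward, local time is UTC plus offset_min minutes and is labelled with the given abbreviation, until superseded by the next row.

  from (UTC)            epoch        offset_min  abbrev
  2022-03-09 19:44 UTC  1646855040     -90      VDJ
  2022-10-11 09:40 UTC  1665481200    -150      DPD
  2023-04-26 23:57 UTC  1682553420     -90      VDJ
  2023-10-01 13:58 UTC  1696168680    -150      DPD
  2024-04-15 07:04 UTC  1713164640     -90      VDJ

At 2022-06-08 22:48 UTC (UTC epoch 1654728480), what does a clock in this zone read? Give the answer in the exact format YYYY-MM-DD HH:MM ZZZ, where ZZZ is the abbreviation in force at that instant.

2022-06-08 21:18 VDJ

Query: 2022-06-08 22:48 UTC
Rule 1/5 (VDJ, -01:30): 2022-03-09 19:44 UTC ≤ query < 2022-10-11 09:40 UTC
22·60 + 48 - 90 = 1278 min
1278 = 0·1440 + 1278; 1278 = 21·60 + 18 → 21:18, same day
→ 2022-06-08 21:18 VDJ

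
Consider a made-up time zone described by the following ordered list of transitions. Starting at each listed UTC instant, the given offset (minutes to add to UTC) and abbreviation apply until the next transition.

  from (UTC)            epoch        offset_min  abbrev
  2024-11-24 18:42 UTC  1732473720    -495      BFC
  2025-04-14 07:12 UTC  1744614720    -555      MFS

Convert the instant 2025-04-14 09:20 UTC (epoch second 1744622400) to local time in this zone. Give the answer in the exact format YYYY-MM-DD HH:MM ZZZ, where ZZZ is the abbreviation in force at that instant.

Query: 2025-04-14 09:20 UTC
Rule 2/2 (MFS, -09:15): 2025-04-14 07:12 UTC ≤ query < +∞
9·60 + 20 - 555 = 5 min
5 = 0·1440 + 5; 5 = 0·60 + 5 → 00:05, same day
→ 2025-04-14 00:05 MFS

2025-04-14 00:05 MFS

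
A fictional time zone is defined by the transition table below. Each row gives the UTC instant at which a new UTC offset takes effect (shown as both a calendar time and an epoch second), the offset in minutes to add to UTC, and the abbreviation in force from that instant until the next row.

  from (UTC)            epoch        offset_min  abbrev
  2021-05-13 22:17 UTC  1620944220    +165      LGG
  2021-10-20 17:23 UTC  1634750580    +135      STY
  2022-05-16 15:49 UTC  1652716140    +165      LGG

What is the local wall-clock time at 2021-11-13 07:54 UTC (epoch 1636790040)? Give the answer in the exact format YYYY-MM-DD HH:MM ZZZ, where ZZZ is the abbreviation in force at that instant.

Query: 2021-11-13 07:54 UTC
Rule 2/3 (STY, +02:15): 2021-10-20 17:23 UTC ≤ query < 2022-05-16 15:49 UTC
7·60 + 54 + 135 = 609 min
609 = 0·1440 + 609; 609 = 10·60 + 9 → 10:09, same day
→ 2021-11-13 10:09 STY

2021-11-13 10:09 STY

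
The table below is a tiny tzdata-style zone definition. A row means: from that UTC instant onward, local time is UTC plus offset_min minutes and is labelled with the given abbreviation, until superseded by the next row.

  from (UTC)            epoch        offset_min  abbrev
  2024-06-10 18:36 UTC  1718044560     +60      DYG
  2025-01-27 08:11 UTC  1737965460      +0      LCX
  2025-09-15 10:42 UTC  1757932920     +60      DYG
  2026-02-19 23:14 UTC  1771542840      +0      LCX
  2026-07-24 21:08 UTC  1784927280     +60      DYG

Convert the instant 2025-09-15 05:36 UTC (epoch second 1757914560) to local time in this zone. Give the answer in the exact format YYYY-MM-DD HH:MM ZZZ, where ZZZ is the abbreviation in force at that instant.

2025-09-15 05:36 LCX

Query: 2025-09-15 05:36 UTC
Rule 2/5 (LCX, +00:00): 2025-01-27 08:11 UTC ≤ query < 2025-09-15 10:42 UTC
5·60 + 36 + 0 = 336 min
336 = 0·1440 + 336; 336 = 5·60 + 36 → 05:36, same day
→ 2025-09-15 05:36 LCX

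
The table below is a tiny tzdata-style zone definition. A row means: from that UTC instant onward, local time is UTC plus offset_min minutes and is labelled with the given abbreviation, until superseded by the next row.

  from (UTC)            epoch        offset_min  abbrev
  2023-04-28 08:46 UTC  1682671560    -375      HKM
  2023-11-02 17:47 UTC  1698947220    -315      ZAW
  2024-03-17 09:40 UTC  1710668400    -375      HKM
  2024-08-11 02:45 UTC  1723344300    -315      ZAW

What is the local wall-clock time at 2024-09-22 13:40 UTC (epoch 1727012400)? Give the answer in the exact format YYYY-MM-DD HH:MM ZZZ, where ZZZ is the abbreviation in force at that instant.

2024-09-22 08:25 ZAW

Query: 2024-09-22 13:40 UTC
Rule 4/4 (ZAW, -05:15): 2024-08-11 02:45 UTC ≤ query < +∞
13·60 + 40 - 315 = 505 min
505 = 0·1440 + 505; 505 = 8·60 + 25 → 08:25, same day
→ 2024-09-22 08:25 ZAW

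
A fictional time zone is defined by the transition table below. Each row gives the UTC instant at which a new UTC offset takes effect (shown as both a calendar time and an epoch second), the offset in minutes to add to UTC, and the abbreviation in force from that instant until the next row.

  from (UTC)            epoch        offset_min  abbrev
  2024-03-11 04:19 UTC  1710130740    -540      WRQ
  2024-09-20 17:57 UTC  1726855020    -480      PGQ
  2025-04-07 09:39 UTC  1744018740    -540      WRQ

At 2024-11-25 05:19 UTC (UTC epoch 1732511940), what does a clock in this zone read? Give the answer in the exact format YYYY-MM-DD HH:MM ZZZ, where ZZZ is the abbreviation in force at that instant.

Query: 2024-11-25 05:19 UTC
Rule 2/3 (PGQ, -08:00): 2024-09-20 17:57 UTC ≤ query < 2025-04-07 09:39 UTC
5·60 + 19 - 480 = -161 min
-161 = -1·1440 + 1279; 1279 = 21·60 + 19 → 21:19, 2024-11-25 - 1 day = 2024-11-24
→ 2024-11-24 21:19 PGQ

2024-11-24 21:19 PGQ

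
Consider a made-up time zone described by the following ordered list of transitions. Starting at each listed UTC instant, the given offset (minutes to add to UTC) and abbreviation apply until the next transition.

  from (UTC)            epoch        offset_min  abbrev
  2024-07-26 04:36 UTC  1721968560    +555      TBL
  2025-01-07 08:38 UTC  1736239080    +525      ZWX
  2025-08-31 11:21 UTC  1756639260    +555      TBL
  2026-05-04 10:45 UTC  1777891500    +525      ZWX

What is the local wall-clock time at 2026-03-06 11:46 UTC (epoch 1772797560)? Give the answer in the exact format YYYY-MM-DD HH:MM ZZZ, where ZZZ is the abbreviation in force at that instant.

2026-03-06 21:01 TBL

Query: 2026-03-06 11:46 UTC
Rule 3/4 (TBL, +09:15): 2025-08-31 11:21 UTC ≤ query < 2026-05-04 10:45 UTC
11·60 + 46 + 555 = 1261 min
1261 = 0·1440 + 1261; 1261 = 21·60 + 1 → 21:01, same day
→ 2026-03-06 21:01 TBL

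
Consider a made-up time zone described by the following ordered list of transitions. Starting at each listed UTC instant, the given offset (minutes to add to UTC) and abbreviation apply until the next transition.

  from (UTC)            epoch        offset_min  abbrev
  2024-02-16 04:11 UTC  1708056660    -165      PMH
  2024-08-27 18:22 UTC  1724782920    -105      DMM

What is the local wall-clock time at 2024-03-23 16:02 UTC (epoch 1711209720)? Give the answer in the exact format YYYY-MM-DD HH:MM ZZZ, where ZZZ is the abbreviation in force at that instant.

Query: 2024-03-23 16:02 UTC
Rule 1/2 (PMH, -02:45): 2024-02-16 04:11 UTC ≤ query < 2024-08-27 18:22 UTC
16·60 + 2 - 165 = 797 min
797 = 0·1440 + 797; 797 = 13·60 + 17 → 13:17, same day
→ 2024-03-23 13:17 PMH

2024-03-23 13:17 PMH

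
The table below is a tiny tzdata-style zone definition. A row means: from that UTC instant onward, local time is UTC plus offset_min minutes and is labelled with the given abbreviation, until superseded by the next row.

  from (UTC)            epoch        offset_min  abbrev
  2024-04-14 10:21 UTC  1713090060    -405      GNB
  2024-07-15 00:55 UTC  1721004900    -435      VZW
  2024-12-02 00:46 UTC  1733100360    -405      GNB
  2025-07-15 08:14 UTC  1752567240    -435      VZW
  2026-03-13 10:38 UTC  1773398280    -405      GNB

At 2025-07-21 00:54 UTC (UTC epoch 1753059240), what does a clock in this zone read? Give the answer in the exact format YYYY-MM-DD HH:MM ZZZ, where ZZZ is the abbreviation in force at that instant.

2025-07-20 17:39 VZW

Query: 2025-07-21 00:54 UTC
Rule 4/5 (VZW, -07:15): 2025-07-15 08:14 UTC ≤ query < 2026-03-13 10:38 UTC
0·60 + 54 - 435 = -381 min
-381 = -1·1440 + 1059; 1059 = 17·60 + 39 → 17:39, 2025-07-21 - 1 day = 2025-07-20
→ 2025-07-20 17:39 VZW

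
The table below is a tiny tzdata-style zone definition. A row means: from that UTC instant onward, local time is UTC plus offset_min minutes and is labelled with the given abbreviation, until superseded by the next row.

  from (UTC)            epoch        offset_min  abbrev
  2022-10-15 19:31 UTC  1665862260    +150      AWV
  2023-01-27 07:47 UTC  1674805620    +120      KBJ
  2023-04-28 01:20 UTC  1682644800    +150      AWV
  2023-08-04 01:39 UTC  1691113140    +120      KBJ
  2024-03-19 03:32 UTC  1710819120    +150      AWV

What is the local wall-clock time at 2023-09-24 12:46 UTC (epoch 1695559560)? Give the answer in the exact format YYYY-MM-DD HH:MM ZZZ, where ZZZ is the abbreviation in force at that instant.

2023-09-24 14:46 KBJ

Query: 2023-09-24 12:46 UTC
Rule 4/5 (KBJ, +02:00): 2023-08-04 01:39 UTC ≤ query < 2024-03-19 03:32 UTC
12·60 + 46 + 120 = 886 min
886 = 0·1440 + 886; 886 = 14·60 + 46 → 14:46, same day
→ 2023-09-24 14:46 KBJ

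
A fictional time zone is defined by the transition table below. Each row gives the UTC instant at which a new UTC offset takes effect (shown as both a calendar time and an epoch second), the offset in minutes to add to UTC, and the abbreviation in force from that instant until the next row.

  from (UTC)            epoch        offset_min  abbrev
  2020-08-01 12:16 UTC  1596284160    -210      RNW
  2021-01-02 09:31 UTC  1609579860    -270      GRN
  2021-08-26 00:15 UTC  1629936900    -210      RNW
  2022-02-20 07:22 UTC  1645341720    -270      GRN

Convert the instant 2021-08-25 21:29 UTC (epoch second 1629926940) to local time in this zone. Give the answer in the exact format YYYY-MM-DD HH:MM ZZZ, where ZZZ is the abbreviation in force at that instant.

Query: 2021-08-25 21:29 UTC
Rule 2/4 (GRN, -04:30): 2021-01-02 09:31 UTC ≤ query < 2021-08-26 00:15 UTC
21·60 + 29 - 270 = 1019 min
1019 = 0·1440 + 1019; 1019 = 16·60 + 59 → 16:59, same day
→ 2021-08-25 16:59 GRN

2021-08-25 16:59 GRN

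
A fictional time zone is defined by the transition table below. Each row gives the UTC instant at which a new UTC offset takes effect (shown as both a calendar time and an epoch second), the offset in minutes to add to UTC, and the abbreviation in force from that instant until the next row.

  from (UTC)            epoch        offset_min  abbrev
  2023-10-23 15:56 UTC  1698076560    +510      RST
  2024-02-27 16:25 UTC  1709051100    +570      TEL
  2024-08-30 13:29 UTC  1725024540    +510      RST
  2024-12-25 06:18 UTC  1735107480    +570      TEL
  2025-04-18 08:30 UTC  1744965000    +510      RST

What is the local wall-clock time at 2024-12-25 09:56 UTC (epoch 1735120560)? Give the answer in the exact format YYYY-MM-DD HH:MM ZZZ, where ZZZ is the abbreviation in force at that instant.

2024-12-25 19:26 TEL

Query: 2024-12-25 09:56 UTC
Rule 4/5 (TEL, +09:30): 2024-12-25 06:18 UTC ≤ query < 2025-04-18 08:30 UTC
9·60 + 56 + 570 = 1166 min
1166 = 0·1440 + 1166; 1166 = 19·60 + 26 → 19:26, same day
→ 2024-12-25 19:26 TEL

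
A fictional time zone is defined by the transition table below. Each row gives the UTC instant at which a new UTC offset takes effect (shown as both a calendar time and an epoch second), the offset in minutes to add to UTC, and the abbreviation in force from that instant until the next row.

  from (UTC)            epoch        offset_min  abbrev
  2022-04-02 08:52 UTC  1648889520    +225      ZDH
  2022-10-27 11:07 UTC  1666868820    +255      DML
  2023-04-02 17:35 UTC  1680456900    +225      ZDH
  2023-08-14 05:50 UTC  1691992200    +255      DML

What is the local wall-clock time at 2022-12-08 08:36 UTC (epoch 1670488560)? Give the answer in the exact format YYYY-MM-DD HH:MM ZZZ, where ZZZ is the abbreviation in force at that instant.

2022-12-08 12:51 DML

Query: 2022-12-08 08:36 UTC
Rule 2/4 (DML, +04:15): 2022-10-27 11:07 UTC ≤ query < 2023-04-02 17:35 UTC
8·60 + 36 + 255 = 771 min
771 = 0·1440 + 771; 771 = 12·60 + 51 → 12:51, same day
→ 2022-12-08 12:51 DML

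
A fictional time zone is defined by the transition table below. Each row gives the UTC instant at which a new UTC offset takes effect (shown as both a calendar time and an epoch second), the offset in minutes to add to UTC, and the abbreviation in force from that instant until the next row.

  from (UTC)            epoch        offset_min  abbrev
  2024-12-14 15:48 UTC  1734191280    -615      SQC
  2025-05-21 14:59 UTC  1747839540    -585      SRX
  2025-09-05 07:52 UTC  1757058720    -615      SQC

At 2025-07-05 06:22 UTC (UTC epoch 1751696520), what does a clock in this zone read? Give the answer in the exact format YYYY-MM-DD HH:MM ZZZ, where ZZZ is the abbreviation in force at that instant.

2025-07-04 20:37 SRX

Query: 2025-07-05 06:22 UTC
Rule 2/3 (SRX, -09:45): 2025-05-21 14:59 UTC ≤ query < 2025-09-05 07:52 UTC
6·60 + 22 - 585 = -203 min
-203 = -1·1440 + 1237; 1237 = 20·60 + 37 → 20:37, 2025-07-05 - 1 day = 2025-07-04
→ 2025-07-04 20:37 SRX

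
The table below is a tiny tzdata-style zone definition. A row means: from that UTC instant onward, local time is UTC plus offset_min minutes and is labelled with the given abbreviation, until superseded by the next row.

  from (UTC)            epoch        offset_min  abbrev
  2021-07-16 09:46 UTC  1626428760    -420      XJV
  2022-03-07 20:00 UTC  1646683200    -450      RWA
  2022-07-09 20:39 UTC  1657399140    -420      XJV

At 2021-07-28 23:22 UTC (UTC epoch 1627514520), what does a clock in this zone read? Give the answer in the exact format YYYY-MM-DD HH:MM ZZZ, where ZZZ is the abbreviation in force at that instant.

Query: 2021-07-28 23:22 UTC
Rule 1/3 (XJV, -07:00): 2021-07-16 09:46 UTC ≤ query < 2022-03-07 20:00 UTC
23·60 + 22 - 420 = 982 min
982 = 0·1440 + 982; 982 = 16·60 + 22 → 16:22, same day
→ 2021-07-28 16:22 XJV

2021-07-28 16:22 XJV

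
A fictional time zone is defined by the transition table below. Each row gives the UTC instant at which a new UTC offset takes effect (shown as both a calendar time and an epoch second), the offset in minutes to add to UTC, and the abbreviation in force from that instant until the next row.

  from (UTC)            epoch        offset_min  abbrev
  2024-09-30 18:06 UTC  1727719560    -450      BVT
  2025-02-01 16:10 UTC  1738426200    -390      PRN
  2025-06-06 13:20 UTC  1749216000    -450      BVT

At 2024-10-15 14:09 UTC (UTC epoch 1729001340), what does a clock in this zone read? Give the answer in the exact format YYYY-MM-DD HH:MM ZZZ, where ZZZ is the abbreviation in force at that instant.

2024-10-15 06:39 BVT

Query: 2024-10-15 14:09 UTC
Rule 1/3 (BVT, -07:30): 2024-09-30 18:06 UTC ≤ query < 2025-02-01 16:10 UTC
14·60 + 9 - 450 = 399 min
399 = 0·1440 + 399; 399 = 6·60 + 39 → 06:39, same day
→ 2024-10-15 06:39 BVT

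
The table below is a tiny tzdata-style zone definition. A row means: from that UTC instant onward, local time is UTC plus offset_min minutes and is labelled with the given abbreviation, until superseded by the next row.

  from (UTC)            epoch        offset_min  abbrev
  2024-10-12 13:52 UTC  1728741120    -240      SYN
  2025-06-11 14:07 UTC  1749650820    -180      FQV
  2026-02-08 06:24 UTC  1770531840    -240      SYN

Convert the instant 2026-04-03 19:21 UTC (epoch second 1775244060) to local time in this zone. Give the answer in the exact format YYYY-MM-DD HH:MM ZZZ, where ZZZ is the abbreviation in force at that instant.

Query: 2026-04-03 19:21 UTC
Rule 3/3 (SYN, -04:00): 2026-02-08 06:24 UTC ≤ query < +∞
19·60 + 21 - 240 = 921 min
921 = 0·1440 + 921; 921 = 15·60 + 21 → 15:21, same day
→ 2026-04-03 15:21 SYN

2026-04-03 15:21 SYN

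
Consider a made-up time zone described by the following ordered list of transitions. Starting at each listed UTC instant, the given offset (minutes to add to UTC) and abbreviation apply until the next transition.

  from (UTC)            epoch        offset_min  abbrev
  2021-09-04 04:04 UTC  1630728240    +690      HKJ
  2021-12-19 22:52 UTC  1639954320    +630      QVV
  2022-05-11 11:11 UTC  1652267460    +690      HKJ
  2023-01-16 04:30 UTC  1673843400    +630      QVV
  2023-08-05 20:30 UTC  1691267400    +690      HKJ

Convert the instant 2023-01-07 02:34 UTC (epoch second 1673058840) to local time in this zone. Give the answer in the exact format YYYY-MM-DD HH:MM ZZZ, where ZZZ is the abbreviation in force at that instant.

Query: 2023-01-07 02:34 UTC
Rule 3/5 (HKJ, +11:30): 2022-05-11 11:11 UTC ≤ query < 2023-01-16 04:30 UTC
2·60 + 34 + 690 = 844 min
844 = 0·1440 + 844; 844 = 14·60 + 4 → 14:04, same day
→ 2023-01-07 14:04 HKJ

2023-01-07 14:04 HKJ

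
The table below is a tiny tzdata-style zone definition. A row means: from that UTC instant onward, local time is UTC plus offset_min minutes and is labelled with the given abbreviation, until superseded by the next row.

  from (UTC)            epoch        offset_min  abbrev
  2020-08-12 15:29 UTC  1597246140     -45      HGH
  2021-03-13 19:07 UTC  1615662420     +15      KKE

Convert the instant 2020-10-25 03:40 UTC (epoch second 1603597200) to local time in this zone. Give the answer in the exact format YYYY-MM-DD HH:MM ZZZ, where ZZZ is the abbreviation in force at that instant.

Query: 2020-10-25 03:40 UTC
Rule 1/2 (HGH, -00:45): 2020-08-12 15:29 UTC ≤ query < 2021-03-13 19:07 UTC
3·60 + 40 - 45 = 175 min
175 = 0·1440 + 175; 175 = 2·60 + 55 → 02:55, same day
→ 2020-10-25 02:55 HGH

2020-10-25 02:55 HGH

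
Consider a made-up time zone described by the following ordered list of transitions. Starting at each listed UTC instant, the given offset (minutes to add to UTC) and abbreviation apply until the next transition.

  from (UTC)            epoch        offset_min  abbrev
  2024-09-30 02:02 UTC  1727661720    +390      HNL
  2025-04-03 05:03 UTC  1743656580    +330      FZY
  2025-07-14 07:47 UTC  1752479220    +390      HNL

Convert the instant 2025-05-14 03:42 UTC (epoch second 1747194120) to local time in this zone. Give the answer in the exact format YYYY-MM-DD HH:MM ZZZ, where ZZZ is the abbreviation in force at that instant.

2025-05-14 09:12 FZY

Query: 2025-05-14 03:42 UTC
Rule 2/3 (FZY, +05:30): 2025-04-03 05:03 UTC ≤ query < 2025-07-14 07:47 UTC
3·60 + 42 + 330 = 552 min
552 = 0·1440 + 552; 552 = 9·60 + 12 → 09:12, same day
→ 2025-05-14 09:12 FZY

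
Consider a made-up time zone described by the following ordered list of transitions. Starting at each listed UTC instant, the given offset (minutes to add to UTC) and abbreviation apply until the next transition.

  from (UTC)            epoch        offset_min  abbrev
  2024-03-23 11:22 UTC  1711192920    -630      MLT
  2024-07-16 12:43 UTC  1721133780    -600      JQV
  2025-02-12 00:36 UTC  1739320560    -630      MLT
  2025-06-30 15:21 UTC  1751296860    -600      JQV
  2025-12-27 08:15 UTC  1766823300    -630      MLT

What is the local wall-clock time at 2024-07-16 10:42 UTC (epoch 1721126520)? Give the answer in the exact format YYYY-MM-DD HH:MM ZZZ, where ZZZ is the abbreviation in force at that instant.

2024-07-16 00:12 MLT

Query: 2024-07-16 10:42 UTC
Rule 1/5 (MLT, -10:30): 2024-03-23 11:22 UTC ≤ query < 2024-07-16 12:43 UTC
10·60 + 42 - 630 = 12 min
12 = 0·1440 + 12; 12 = 0·60 + 12 → 00:12, same day
→ 2024-07-16 00:12 MLT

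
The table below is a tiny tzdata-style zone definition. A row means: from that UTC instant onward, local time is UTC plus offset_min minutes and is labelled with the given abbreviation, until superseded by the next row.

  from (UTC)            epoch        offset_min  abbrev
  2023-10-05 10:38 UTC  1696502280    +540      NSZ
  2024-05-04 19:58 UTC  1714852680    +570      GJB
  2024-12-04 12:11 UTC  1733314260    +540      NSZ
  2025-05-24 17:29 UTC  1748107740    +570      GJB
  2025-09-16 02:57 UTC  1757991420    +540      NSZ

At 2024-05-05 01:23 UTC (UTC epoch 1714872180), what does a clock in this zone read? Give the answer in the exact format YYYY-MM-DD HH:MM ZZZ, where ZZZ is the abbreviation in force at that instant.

Query: 2024-05-05 01:23 UTC
Rule 2/5 (GJB, +09:30): 2024-05-04 19:58 UTC ≤ query < 2024-12-04 12:11 UTC
1·60 + 23 + 570 = 653 min
653 = 0·1440 + 653; 653 = 10·60 + 53 → 10:53, same day
→ 2024-05-05 10:53 GJB

2024-05-05 10:53 GJB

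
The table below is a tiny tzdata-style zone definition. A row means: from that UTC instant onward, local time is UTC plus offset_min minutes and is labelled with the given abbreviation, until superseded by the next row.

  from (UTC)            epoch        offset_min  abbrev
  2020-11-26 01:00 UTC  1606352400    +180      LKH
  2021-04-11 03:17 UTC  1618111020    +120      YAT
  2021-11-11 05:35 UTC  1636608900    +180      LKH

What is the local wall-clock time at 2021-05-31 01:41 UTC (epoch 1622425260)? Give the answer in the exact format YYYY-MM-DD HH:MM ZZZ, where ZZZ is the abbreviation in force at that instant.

Query: 2021-05-31 01:41 UTC
Rule 2/3 (YAT, +02:00): 2021-04-11 03:17 UTC ≤ query < 2021-11-11 05:35 UTC
1·60 + 41 + 120 = 221 min
221 = 0·1440 + 221; 221 = 3·60 + 41 → 03:41, same day
→ 2021-05-31 03:41 YAT

2021-05-31 03:41 YAT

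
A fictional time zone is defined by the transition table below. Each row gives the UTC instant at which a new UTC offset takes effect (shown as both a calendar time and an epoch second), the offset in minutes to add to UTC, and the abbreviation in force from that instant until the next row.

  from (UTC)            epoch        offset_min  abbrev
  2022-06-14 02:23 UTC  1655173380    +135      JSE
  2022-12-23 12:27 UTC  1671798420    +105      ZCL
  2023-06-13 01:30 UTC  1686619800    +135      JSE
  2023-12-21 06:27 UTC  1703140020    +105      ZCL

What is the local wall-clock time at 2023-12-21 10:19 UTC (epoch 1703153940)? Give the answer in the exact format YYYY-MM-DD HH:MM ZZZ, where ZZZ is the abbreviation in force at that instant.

2023-12-21 12:04 ZCL

Query: 2023-12-21 10:19 UTC
Rule 4/4 (ZCL, +01:45): 2023-12-21 06:27 UTC ≤ query < +∞
10·60 + 19 + 105 = 724 min
724 = 0·1440 + 724; 724 = 12·60 + 4 → 12:04, same day
→ 2023-12-21 12:04 ZCL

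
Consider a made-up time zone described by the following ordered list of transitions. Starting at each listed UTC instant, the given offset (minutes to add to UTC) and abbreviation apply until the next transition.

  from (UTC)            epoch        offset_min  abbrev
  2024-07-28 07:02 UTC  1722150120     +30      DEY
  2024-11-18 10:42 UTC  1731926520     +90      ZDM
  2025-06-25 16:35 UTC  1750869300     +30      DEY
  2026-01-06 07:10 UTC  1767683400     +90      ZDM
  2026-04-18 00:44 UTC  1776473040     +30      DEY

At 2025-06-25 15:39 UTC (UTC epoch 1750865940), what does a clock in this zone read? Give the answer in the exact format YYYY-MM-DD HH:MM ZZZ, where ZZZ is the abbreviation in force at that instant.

Query: 2025-06-25 15:39 UTC
Rule 2/5 (ZDM, +01:30): 2024-11-18 10:42 UTC ≤ query < 2025-06-25 16:35 UTC
15·60 + 39 + 90 = 1029 min
1029 = 0·1440 + 1029; 1029 = 17·60 + 9 → 17:09, same day
→ 2025-06-25 17:09 ZDM

2025-06-25 17:09 ZDM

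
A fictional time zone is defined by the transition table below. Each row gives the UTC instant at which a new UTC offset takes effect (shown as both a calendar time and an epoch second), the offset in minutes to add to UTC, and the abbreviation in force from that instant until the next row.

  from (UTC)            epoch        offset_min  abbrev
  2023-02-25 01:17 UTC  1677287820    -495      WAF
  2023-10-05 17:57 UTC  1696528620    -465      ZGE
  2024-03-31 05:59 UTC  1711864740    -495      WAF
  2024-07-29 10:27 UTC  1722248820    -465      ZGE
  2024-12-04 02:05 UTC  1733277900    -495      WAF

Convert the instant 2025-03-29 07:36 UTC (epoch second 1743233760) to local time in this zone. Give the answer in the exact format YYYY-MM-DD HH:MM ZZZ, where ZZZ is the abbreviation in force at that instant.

Query: 2025-03-29 07:36 UTC
Rule 5/5 (WAF, -08:15): 2024-12-04 02:05 UTC ≤ query < +∞
7·60 + 36 - 495 = -39 min
-39 = -1·1440 + 1401; 1401 = 23·60 + 21 → 23:21, 2025-03-29 - 1 day = 2025-03-28
→ 2025-03-28 23:21 WAF

2025-03-28 23:21 WAF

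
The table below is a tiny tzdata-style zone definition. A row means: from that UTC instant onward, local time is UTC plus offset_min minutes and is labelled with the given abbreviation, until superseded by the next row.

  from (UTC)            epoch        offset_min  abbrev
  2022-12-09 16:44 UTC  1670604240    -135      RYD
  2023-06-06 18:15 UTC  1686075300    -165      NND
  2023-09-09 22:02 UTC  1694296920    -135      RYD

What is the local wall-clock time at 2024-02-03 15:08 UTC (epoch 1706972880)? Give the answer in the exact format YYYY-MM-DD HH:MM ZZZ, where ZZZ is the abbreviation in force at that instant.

2024-02-03 12:53 RYD

Query: 2024-02-03 15:08 UTC
Rule 3/3 (RYD, -02:15): 2023-09-09 22:02 UTC ≤ query < +∞
15·60 + 8 - 135 = 773 min
773 = 0·1440 + 773; 773 = 12·60 + 53 → 12:53, same day
→ 2024-02-03 12:53 RYD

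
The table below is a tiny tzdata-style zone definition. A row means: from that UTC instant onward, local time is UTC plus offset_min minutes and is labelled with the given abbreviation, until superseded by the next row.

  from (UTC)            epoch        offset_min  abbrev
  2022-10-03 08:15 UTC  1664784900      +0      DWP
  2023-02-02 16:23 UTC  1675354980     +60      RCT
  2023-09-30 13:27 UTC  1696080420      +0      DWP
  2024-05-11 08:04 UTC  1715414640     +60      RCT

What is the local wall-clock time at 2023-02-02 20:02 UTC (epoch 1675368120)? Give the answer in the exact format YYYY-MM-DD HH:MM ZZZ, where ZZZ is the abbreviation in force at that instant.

2023-02-02 21:02 RCT

Query: 2023-02-02 20:02 UTC
Rule 2/4 (RCT, +01:00): 2023-02-02 16:23 UTC ≤ query < 2023-09-30 13:27 UTC
20·60 + 2 + 60 = 1262 min
1262 = 0·1440 + 1262; 1262 = 21·60 + 2 → 21:02, same day
→ 2023-02-02 21:02 RCT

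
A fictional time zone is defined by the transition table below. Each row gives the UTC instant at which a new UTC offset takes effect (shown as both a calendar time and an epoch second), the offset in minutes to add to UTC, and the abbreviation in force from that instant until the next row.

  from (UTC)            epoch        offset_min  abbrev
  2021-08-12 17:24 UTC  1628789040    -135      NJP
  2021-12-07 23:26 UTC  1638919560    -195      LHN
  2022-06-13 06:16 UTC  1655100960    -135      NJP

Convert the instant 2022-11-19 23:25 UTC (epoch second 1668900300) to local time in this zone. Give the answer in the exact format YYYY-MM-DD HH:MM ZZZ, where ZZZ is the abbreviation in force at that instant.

2022-11-19 21:10 NJP

Query: 2022-11-19 23:25 UTC
Rule 3/3 (NJP, -02:15): 2022-06-13 06:16 UTC ≤ query < +∞
23·60 + 25 - 135 = 1270 min
1270 = 0·1440 + 1270; 1270 = 21·60 + 10 → 21:10, same day
→ 2022-11-19 21:10 NJP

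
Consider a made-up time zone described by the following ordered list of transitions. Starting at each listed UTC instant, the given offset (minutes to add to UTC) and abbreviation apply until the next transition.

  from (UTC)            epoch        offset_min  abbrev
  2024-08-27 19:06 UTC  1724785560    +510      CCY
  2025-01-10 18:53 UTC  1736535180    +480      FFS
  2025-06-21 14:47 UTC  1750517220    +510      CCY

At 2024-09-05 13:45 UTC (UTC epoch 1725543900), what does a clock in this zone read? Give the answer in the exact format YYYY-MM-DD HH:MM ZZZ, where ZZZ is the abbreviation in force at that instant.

2024-09-05 22:15 CCY

Query: 2024-09-05 13:45 UTC
Rule 1/3 (CCY, +08:30): 2024-08-27 19:06 UTC ≤ query < 2025-01-10 18:53 UTC
13·60 + 45 + 510 = 1335 min
1335 = 0·1440 + 1335; 1335 = 22·60 + 15 → 22:15, same day
→ 2024-09-05 22:15 CCY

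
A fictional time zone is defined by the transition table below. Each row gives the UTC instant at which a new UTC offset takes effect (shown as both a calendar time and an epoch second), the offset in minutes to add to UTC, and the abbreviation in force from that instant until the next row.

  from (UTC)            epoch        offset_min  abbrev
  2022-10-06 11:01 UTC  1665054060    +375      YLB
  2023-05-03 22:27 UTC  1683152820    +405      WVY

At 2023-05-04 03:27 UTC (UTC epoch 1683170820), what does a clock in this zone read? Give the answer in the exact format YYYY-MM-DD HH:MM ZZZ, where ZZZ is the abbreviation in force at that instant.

Query: 2023-05-04 03:27 UTC
Rule 2/2 (WVY, +06:45): 2023-05-03 22:27 UTC ≤ query < +∞
3·60 + 27 + 405 = 612 min
612 = 0·1440 + 612; 612 = 10·60 + 12 → 10:12, same day
→ 2023-05-04 10:12 WVY

2023-05-04 10:12 WVY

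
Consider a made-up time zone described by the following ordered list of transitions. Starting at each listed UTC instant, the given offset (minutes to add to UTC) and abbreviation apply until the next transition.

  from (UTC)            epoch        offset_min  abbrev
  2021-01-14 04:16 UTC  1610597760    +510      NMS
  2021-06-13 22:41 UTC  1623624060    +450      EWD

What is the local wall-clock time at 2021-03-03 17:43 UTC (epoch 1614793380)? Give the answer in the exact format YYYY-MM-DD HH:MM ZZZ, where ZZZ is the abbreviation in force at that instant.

Query: 2021-03-03 17:43 UTC
Rule 1/2 (NMS, +08:30): 2021-01-14 04:16 UTC ≤ query < 2021-06-13 22:41 UTC
17·60 + 43 + 510 = 1573 min
1573 = 1·1440 + 133; 133 = 2·60 + 13 → 02:13, 2021-03-03 + 1 day = 2021-03-04
→ 2021-03-04 02:13 NMS

2021-03-04 02:13 NMS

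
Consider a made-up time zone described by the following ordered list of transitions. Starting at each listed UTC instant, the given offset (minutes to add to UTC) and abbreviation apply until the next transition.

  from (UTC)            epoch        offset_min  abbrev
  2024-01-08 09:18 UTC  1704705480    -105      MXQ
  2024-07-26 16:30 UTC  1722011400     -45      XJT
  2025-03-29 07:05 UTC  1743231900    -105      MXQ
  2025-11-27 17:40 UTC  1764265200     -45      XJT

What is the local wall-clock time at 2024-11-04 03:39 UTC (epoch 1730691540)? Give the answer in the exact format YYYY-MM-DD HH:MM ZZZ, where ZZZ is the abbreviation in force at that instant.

Query: 2024-11-04 03:39 UTC
Rule 2/4 (XJT, -00:45): 2024-07-26 16:30 UTC ≤ query < 2025-03-29 07:05 UTC
3·60 + 39 - 45 = 174 min
174 = 0·1440 + 174; 174 = 2·60 + 54 → 02:54, same day
→ 2024-11-04 02:54 XJT

2024-11-04 02:54 XJT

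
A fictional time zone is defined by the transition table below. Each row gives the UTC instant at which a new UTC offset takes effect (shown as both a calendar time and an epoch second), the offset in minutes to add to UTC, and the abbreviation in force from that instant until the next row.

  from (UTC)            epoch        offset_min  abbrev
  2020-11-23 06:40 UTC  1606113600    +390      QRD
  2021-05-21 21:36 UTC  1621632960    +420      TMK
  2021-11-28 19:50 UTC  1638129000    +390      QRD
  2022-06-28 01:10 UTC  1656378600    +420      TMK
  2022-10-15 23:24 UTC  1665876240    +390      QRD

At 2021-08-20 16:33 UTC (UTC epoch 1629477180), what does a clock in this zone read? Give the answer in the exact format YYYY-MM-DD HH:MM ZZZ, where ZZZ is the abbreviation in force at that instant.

2021-08-20 23:33 TMK

Query: 2021-08-20 16:33 UTC
Rule 2/5 (TMK, +07:00): 2021-05-21 21:36 UTC ≤ query < 2021-11-28 19:50 UTC
16·60 + 33 + 420 = 1413 min
1413 = 0·1440 + 1413; 1413 = 23·60 + 33 → 23:33, same day
→ 2021-08-20 23:33 TMK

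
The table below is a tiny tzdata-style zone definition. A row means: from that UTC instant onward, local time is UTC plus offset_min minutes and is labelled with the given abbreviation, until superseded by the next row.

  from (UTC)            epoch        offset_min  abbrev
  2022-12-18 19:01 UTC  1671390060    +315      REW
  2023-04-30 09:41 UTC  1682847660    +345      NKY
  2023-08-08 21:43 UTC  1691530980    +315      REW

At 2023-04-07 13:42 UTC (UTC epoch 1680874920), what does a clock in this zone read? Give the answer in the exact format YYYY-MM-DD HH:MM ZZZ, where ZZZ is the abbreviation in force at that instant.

2023-04-07 18:57 REW

Query: 2023-04-07 13:42 UTC
Rule 1/3 (REW, +05:15): 2022-12-18 19:01 UTC ≤ query < 2023-04-30 09:41 UTC
13·60 + 42 + 315 = 1137 min
1137 = 0·1440 + 1137; 1137 = 18·60 + 57 → 18:57, same day
→ 2023-04-07 18:57 REW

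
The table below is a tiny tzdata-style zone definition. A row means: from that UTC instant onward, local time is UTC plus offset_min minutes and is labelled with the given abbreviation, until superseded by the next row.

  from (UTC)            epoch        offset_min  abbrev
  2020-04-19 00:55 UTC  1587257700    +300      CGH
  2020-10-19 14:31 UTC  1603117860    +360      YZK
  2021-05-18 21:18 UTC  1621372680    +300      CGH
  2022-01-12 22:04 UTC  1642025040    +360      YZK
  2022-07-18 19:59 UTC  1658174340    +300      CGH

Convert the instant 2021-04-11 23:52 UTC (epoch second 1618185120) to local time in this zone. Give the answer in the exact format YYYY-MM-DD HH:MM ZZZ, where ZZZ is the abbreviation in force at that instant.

2021-04-12 05:52 YZK

Query: 2021-04-11 23:52 UTC
Rule 2/5 (YZK, +06:00): 2020-10-19 14:31 UTC ≤ query < 2021-05-18 21:18 UTC
23·60 + 52 + 360 = 1792 min
1792 = 1·1440 + 352; 352 = 5·60 + 52 → 05:52, 2021-04-11 + 1 day = 2021-04-12
→ 2021-04-12 05:52 YZK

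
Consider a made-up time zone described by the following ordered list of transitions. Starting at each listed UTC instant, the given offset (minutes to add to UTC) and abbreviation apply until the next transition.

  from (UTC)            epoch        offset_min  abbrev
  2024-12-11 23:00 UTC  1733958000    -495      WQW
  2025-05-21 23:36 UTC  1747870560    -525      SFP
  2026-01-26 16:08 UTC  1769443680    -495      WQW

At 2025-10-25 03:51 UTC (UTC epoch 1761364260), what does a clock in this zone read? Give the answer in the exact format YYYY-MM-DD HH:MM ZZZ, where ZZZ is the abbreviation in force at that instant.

2025-10-24 19:06 SFP

Query: 2025-10-25 03:51 UTC
Rule 2/3 (SFP, -08:45): 2025-05-21 23:36 UTC ≤ query < 2026-01-26 16:08 UTC
3·60 + 51 - 525 = -294 min
-294 = -1·1440 + 1146; 1146 = 19·60 + 6 → 19:06, 2025-10-25 - 1 day = 2025-10-24
→ 2025-10-24 19:06 SFP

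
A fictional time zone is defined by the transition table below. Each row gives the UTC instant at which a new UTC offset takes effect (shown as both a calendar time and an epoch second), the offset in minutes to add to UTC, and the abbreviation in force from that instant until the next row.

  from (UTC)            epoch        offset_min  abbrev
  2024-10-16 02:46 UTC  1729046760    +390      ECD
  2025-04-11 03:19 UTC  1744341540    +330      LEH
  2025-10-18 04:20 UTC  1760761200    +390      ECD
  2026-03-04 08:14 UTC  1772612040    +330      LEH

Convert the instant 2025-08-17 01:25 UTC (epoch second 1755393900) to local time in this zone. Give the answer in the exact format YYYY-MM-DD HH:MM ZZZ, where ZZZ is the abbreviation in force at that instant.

2025-08-17 06:55 LEH

Query: 2025-08-17 01:25 UTC
Rule 2/4 (LEH, +05:30): 2025-04-11 03:19 UTC ≤ query < 2025-10-18 04:20 UTC
1·60 + 25 + 330 = 415 min
415 = 0·1440 + 415; 415 = 6·60 + 55 → 06:55, same day
→ 2025-08-17 06:55 LEH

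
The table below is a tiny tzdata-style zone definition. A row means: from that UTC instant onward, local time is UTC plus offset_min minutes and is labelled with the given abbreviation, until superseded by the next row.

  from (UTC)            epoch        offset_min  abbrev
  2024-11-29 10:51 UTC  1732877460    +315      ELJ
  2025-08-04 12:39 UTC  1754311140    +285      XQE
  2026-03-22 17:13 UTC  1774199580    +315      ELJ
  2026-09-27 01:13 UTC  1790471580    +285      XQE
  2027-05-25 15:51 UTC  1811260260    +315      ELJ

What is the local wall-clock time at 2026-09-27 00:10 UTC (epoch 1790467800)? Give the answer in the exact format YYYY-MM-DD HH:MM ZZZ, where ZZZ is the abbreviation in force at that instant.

2026-09-27 05:25 ELJ

Query: 2026-09-27 00:10 UTC
Rule 3/5 (ELJ, +05:15): 2026-03-22 17:13 UTC ≤ query < 2026-09-27 01:13 UTC
0·60 + 10 + 315 = 325 min
325 = 0·1440 + 325; 325 = 5·60 + 25 → 05:25, same day
→ 2026-09-27 05:25 ELJ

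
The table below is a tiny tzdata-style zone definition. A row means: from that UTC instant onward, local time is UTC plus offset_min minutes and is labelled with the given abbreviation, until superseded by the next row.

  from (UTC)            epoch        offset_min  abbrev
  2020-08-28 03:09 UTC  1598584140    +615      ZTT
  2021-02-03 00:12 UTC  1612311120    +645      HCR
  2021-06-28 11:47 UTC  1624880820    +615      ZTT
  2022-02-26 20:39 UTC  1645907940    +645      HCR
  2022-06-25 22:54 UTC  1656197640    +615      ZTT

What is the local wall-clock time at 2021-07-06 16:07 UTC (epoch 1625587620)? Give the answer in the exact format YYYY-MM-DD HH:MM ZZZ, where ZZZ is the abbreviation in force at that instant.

2021-07-07 02:22 ZTT

Query: 2021-07-06 16:07 UTC
Rule 3/5 (ZTT, +10:15): 2021-06-28 11:47 UTC ≤ query < 2022-02-26 20:39 UTC
16·60 + 7 + 615 = 1582 min
1582 = 1·1440 + 142; 142 = 2·60 + 22 → 02:22, 2021-07-06 + 1 day = 2021-07-07
→ 2021-07-07 02:22 ZTT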